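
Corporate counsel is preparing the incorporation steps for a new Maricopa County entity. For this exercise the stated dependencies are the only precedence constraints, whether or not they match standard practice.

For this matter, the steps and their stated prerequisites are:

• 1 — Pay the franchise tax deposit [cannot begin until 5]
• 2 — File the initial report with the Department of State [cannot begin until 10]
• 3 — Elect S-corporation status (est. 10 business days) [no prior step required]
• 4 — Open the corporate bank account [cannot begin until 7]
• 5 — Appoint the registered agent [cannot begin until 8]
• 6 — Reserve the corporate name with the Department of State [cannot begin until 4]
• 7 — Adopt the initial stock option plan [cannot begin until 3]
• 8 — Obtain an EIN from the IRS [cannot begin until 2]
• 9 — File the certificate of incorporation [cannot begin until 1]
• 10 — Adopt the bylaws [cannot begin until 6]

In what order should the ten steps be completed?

3 has no prerequisites → 3 first.
7 is the only step now ready → 7.
4 needed 7, now all done → 4.
6 needed 4, now all done → 6.
10 needed 6, now all done → 10.
2 needed 10, now all done → 2.
8 needed 2, now all done → 8.
5 is the only step now ready → 5.
That leaves 1 as the only ready step → 1.
That leaves 9 as the only ready step → 9.

3, 7, 4, 6, 10, 2, 8, 5, 1, 9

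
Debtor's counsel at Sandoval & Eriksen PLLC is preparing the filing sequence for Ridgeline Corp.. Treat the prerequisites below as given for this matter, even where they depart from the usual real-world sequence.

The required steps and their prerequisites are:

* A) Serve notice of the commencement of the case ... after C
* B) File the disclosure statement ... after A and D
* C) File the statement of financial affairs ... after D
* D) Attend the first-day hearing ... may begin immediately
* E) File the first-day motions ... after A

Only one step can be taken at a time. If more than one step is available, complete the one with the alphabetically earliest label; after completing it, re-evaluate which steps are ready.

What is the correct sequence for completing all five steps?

D, C, A, B, E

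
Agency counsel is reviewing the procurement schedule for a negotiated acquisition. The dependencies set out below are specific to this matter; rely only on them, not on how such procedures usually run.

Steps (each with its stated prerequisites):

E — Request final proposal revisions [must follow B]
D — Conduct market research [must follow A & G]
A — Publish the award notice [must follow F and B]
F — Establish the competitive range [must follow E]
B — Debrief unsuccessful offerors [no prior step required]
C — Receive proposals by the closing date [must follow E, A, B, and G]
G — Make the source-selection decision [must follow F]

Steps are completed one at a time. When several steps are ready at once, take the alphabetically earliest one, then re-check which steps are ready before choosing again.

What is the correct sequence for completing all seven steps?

Only B has no prerequisites, so it is first.
E needed B, now all done → E.
F needed E, now all done → F.
Ready: A and G. A has the earlier label → A.
Next only G has its prerequisites met → G.
Ready: C and D. C has the earlier label → C.
Next only D has its prerequisites met → D.

B, E, F, A, G, C, D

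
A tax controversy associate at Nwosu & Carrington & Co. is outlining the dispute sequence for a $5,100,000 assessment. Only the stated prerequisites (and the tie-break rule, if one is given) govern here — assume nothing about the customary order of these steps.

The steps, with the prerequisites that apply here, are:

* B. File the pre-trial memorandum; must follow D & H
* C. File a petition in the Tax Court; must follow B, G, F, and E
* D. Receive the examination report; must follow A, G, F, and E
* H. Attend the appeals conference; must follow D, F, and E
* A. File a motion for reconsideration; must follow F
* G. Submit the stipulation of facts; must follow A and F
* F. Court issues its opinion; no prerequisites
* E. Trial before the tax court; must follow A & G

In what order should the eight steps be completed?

F, A, G, E, D, H, B, C

Only F has no prerequisites, so it is first.
A needed F, now all done → A.
G is the only step now ready → G.
E needed A and G, now all done → E.
That leaves D as the only ready step → D.
That leaves H as the only ready step → H.
B needed D and H, now all done → B.
C is the only step now ready → C.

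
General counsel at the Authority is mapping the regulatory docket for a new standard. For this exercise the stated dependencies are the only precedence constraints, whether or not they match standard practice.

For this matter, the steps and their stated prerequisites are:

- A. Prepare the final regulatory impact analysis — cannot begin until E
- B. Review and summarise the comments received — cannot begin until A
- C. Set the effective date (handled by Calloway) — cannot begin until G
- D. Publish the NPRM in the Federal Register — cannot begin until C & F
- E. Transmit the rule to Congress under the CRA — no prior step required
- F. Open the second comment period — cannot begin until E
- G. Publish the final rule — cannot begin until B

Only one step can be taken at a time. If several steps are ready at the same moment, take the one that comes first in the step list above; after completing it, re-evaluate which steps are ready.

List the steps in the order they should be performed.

E has no prerequisites → E first.
A and F are both available; A is listed earlier → A.
Ready: B and F. B is listed earlier → B.
Now F and G have their prerequisites met. F is listed earlier, so F next.
G is the only step now ready → G.
That leaves C as the only ready step → C.
D is the only step now ready → D.

E, A, B, F, G, C, D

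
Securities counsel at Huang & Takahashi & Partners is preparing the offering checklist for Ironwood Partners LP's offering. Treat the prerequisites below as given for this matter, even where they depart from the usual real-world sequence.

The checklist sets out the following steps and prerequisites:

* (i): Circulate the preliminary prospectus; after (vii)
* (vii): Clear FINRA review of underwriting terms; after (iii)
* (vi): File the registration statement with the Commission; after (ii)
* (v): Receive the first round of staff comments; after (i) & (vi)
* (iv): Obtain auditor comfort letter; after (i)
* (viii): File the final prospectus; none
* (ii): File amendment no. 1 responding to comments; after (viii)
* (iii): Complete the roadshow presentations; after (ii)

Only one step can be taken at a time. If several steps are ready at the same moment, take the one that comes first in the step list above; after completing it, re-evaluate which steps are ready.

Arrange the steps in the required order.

Only (viii) has no prerequisites, so it is first.
That leaves (ii) as the only ready step → (ii).
(vi) and (iii) are both available; (vi) is listed earlier → (vi).
(iii) is the only step now ready → (iii).
(vii) needed (iii), now all done → (vii).
Next only (i) has its prerequisites met → (i).
Ready: (v) and (iv). (v) is listed earlier → (v).
(iv) is the only step now ready → (iv).

(viii) (ii) (vi) (iii) (vii) (i) (v) (iv)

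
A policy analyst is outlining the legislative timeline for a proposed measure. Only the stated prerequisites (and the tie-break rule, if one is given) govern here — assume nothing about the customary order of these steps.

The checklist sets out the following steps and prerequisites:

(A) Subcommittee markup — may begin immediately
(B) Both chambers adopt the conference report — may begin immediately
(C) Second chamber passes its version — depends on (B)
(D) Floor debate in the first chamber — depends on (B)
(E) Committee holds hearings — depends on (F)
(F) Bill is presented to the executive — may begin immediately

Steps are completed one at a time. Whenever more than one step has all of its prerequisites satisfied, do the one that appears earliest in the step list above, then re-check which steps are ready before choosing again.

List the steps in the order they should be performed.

Nothing is required for (A), (B) and (F). (A) is listed earlier → (A) first.
(B) and (F) are both available; (B) is listed earlier → (B).
Now (C), (D) and (F) have their prerequisites met. (C) is listed earlier, so (C) next.
(D) and (F) are both available; (D) is listed earlier → (D).
(F) is the only step now ready → (F).
Next only (E) has its prerequisites met → (E).

(A), (B), (C), (D), (F), (E)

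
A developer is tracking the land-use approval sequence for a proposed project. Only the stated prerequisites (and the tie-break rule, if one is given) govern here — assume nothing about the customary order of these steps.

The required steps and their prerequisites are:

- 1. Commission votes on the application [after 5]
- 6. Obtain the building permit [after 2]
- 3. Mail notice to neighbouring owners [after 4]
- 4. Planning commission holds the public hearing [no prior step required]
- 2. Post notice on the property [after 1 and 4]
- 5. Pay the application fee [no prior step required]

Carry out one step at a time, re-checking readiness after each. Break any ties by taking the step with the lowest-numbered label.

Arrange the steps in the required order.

Nothing is required for 4 and 5. 4 has the earlier label → 4 first.
3 now also ready, so the ready set is {3, 5}; 3 has the earlier label → 3.
5 is the only step now ready → 5.
That leaves 1 as the only ready step → 1.
2 is the only step now ready → 2.
6 is the only step now ready → 6.

4, 3, 5, 1, 2, 6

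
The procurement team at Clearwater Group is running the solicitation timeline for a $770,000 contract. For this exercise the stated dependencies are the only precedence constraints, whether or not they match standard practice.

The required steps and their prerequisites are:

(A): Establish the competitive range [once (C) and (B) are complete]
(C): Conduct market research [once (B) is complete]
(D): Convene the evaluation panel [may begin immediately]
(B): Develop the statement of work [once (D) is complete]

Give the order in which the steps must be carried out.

(D), (B), (C), (A)

(D) is the only step with nothing outstanding, so it goes first.
(B) is the only step now ready → (B).
Next only (C) has its prerequisites met → (C).
(A) needed (C) and (B), now all done → (A).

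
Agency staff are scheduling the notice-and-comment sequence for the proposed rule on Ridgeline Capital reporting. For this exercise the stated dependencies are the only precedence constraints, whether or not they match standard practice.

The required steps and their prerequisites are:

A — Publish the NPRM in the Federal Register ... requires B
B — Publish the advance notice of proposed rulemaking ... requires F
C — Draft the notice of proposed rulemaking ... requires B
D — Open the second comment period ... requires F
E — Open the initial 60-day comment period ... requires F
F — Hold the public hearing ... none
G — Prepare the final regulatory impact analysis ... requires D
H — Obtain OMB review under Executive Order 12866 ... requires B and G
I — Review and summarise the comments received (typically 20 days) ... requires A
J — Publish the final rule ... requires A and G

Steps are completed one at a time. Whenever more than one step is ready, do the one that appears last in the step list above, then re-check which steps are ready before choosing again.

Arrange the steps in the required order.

F, E, D, G, B, H, C, A, J, I

F is the only step with nothing outstanding, so it goes first.
E, D and B are all available; E is listed later → E.
Ready: D and B. D is listed later → D.
G now also ready, so the ready set is {G, B}; G is listed later → G.
Next only B has its prerequisites met → B.
Now H, C and A have their prerequisites met. H is listed later, so H next.
Ready: C and A. C is listed later → C.
A is the only step now ready → A.
Ready: J and I. J is listed later → J.
Next only I has its prerequisites met → I.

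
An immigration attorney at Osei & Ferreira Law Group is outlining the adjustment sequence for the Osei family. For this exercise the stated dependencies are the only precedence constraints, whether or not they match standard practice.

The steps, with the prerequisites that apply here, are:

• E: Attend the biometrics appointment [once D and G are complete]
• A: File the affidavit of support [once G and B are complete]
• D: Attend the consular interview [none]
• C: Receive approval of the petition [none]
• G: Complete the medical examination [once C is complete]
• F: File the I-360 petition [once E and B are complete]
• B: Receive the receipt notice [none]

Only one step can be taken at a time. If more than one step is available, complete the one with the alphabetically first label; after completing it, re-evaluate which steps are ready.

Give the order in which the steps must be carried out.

B → C → D → G → A → E → F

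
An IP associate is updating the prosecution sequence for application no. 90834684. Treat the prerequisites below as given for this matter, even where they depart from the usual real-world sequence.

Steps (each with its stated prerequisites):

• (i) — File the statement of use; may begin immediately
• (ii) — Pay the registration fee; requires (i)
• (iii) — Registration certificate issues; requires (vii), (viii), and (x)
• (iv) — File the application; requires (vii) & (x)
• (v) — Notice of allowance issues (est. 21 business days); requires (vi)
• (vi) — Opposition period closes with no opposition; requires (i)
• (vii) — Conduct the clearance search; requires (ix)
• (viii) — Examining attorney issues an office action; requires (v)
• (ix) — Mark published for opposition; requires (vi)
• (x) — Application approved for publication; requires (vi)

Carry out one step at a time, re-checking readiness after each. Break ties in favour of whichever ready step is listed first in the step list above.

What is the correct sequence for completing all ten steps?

(i) is the only step with nothing outstanding, so it goes first.
(ii) and (vi) are both available; (ii) is listed earlier → (ii).
(vi) needed (i), now all done → (vi).
Ready: (v), (ix) and (x). (v) is listed earlier → (v).
(viii) now also ready, so the ready set is {(viii), (ix), (x)}; (viii) is listed earlier → (viii).
(ix) and (x) are both available; (ix) is listed earlier → (ix).
(vii) now also ready, so the ready set is {(vii), (x)}; (vii) is listed earlier → (vii).
That leaves (x) as the only ready step → (x).
Ready: (iii) and (iv). (iii) is listed earlier → (iii).
Next only (iv) has its prerequisites met → (iv).

(i), (ii), (vi), (v), (viii), (ix), (vii), (x), (iii), (iv)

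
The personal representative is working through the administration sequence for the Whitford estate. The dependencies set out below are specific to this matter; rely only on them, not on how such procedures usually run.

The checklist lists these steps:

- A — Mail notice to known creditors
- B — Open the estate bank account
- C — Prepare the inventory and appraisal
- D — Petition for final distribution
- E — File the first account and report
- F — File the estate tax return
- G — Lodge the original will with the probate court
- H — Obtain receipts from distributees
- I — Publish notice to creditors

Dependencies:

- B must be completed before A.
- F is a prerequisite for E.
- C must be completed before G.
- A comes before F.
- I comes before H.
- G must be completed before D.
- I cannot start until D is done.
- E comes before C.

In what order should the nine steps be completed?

Only B has no prerequisites, so it is first.
A needed B, now all done → A.
F needed A, now all done → F.
E is the only step now ready → E.
C needed E, now all done → C.
G needed C, now all done → G.
D is the only step now ready → D.
That leaves I as the only ready step → I.
H needed I, now all done → H.

B, A, F, E, C, G, D, I, H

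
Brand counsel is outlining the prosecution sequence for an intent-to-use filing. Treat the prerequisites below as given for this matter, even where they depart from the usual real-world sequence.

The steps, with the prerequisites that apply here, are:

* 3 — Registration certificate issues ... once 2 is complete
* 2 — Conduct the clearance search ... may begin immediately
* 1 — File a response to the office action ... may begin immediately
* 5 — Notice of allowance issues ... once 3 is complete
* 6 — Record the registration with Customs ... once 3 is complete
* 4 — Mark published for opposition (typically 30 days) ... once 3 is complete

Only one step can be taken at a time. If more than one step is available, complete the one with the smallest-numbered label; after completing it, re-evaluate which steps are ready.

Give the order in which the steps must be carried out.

1 → 2 → 3 → 4 → 5 → 6

1 and 2 have no prerequisites; 1 has the earlier label, so 1 is first.
Next only 2 has its prerequisites met → 2.
3 needed 2, now all done → 3.
Now 4, 5 and 6 have their prerequisites met. 4 has the earlier label, so 4 next.
Now 5 and 6 have their prerequisites met. 5 has the earlier label, so 5 next.
6 needed 3, now all done → 6.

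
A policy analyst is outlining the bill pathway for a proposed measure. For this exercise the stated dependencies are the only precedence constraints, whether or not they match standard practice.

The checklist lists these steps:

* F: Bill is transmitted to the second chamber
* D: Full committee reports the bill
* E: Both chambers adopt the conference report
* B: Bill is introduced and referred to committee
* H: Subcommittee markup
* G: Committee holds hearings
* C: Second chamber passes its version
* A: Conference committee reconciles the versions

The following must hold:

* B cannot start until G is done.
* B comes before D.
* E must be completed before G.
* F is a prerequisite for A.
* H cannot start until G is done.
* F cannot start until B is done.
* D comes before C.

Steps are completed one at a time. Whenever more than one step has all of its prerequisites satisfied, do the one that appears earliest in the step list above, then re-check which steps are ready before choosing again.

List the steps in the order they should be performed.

Only E has no prerequisites, so it is first.
G needed E, now all done → G.
B and H are both available; B is listed earlier → B.
F and D now also ready, so the ready set is {F, D, H}; F is listed earlier → F.
Ready: D, H and A. D is listed earlier → D.
H, C and A are all available; H is listed earlier → H.
C and A are both available; C is listed earlier → C.
A needed F, now all done → A.

E, G, B, F, D, H, C, A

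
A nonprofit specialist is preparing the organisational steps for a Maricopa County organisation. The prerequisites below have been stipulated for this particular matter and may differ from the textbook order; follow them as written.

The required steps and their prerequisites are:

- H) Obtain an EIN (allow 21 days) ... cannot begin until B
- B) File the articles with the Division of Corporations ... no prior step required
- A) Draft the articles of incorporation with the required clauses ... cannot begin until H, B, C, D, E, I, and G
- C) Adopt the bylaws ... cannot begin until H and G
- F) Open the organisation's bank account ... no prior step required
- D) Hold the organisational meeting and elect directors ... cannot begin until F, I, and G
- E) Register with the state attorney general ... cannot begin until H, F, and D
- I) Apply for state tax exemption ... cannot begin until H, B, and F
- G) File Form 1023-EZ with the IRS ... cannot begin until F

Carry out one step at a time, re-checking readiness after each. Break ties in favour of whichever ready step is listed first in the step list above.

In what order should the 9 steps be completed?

B → H → F → I → G → C → D → E → A

Nothing is required for B and F. B is listed earlier → B first.
H now also ready, so the ready set is {H, F}; H is listed earlier → H.
F is the only step now ready → F.
Ready: I and G. I is listed earlier → I.
G needed F, now all done → G.
Now C and D have their prerequisites met. C is listed earlier, so C next.
D needed F, I and G, now all done → D.
E needed H, F and D, now all done → E.
Next only A has its prerequisites met → A.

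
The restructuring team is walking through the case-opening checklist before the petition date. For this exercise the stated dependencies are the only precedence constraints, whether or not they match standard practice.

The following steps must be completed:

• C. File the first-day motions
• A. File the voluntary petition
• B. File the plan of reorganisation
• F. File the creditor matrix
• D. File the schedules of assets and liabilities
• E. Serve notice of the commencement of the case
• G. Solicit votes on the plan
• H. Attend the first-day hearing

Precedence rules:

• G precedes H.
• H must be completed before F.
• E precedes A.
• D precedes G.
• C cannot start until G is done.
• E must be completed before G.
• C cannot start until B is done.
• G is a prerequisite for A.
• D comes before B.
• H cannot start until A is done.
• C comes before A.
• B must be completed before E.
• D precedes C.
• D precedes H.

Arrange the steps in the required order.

D has no prerequisites → D first.
B needed D, now all done → B.
E is the only step now ready → E.
G needed D and E, now all done → G.
Next only C has its prerequisites met → C.
Next only A has its prerequisites met → A.
H is the only step now ready → H.
That leaves F as the only ready step → F.

D B E G C A H F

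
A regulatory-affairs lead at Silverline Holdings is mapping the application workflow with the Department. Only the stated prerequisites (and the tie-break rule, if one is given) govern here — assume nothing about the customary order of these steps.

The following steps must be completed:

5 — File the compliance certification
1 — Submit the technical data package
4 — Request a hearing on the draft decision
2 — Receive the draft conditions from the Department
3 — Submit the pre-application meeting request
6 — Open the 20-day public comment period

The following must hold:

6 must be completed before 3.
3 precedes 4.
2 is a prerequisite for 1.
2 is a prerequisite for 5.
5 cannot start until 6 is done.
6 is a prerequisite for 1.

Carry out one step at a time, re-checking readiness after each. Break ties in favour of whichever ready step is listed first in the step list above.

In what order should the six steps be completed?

2 → 6 → 5 → 1 → 3 → 4

2 and 6 have no prerequisites; 2 is listed earlier, so 2 is first.
That leaves 6 as the only ready step → 6.
Now 5, 1 and 3 have their prerequisites met. 5 is listed earlier, so 5 next.
1 and 3 are both available; 1 is listed earlier → 1.
3 needed 6, now all done → 3.
4 needed 3, now all done → 4.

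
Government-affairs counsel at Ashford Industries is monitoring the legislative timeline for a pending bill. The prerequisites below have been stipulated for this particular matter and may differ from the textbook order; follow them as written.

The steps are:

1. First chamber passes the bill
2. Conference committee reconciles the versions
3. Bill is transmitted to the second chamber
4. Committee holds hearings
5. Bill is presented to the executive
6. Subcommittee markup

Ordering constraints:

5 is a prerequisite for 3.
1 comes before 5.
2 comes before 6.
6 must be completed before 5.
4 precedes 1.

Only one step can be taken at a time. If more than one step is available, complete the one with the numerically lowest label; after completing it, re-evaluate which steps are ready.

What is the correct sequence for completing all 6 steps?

2 and 4 have no prerequisites; 2 has the earlier label, so 2 is first.
6 now also ready, so the ready set is {4, 6}; 4 has the earlier label → 4.
1 and 6 are both available; 1 has the earlier label → 1.
That leaves 6 as the only ready step → 6.
5 is the only step now ready → 5.
3 needed 5, now all done → 3.

2, 4, 1, 6, 5, 3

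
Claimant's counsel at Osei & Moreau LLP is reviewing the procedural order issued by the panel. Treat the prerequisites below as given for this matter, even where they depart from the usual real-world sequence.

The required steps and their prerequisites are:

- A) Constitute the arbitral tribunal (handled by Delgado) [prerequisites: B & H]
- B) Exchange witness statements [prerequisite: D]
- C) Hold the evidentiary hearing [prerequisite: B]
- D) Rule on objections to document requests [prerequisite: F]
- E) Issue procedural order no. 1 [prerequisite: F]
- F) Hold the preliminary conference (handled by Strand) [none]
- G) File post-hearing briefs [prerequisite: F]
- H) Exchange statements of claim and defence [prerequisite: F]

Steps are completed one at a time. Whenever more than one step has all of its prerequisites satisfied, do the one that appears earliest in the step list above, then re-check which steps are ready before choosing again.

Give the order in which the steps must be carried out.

F → D → B → C → E → G → H → A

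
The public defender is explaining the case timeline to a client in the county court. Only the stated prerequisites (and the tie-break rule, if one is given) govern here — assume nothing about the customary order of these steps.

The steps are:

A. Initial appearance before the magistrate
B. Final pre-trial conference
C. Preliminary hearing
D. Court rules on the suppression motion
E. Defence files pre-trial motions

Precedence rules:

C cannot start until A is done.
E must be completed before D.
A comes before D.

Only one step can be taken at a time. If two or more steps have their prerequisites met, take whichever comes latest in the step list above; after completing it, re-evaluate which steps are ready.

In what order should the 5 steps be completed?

E, B, A, D, C

E, B and A have no prerequisites; E is listed later, so E is first.
Now B and A have their prerequisites met. B is listed later, so B next.
A is the only step now ready → A.
D and C are both available; D is listed later → D.
That leaves C as the only ready step → C.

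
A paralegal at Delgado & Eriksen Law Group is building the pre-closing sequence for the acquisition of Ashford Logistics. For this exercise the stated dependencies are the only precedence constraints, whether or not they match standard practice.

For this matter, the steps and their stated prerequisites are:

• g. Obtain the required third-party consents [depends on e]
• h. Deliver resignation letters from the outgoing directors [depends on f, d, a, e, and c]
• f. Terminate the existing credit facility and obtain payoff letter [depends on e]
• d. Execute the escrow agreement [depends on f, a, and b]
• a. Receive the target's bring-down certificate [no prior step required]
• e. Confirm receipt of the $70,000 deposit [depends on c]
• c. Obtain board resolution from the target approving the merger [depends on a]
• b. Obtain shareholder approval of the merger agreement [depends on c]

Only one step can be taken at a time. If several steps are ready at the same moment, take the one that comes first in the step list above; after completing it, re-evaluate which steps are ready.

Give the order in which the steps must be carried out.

Only a has no prerequisites, so it is first.
That leaves c as the only ready step → c.
e and b are both available; e is listed earlier → e.
Ready: g, f and b. g is listed earlier → g.
f and b are both available; f is listed earlier → f.
b needed c, now all done → b.
d is the only step now ready → d.
h needed f, d, a, e and c, now all done → h.

a → c → e → g → f → b → d → h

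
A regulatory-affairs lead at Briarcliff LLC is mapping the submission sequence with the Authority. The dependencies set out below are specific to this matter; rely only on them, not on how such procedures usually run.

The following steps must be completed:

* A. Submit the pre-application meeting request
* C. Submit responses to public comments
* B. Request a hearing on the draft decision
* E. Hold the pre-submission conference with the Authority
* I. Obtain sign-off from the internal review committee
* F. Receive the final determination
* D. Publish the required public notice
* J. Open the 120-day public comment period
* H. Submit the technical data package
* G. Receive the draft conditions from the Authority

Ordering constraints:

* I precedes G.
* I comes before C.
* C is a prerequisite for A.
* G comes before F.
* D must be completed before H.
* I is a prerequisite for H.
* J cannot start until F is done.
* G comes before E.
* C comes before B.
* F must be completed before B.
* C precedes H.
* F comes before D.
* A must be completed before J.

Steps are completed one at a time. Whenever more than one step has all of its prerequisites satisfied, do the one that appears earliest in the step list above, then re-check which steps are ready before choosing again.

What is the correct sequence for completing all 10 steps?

I is the only step with nothing outstanding, so it goes first.
Now C and G have their prerequisites met. C is listed earlier, so C next.
A now also ready, so the ready set is {A, G}; A is listed earlier → A.
Next only G has its prerequisites met → G.
E and F are both available; E is listed earlier → E.
Next only F has its prerequisites met → F.
Ready: B, D and J. B is listed earlier → B.
D and J are both available; D is listed earlier → D.
J and H are both available; J is listed earlier → J.
H needed C, I and D, now all done → H.

I, C, A, G, E, F, B, D, J, H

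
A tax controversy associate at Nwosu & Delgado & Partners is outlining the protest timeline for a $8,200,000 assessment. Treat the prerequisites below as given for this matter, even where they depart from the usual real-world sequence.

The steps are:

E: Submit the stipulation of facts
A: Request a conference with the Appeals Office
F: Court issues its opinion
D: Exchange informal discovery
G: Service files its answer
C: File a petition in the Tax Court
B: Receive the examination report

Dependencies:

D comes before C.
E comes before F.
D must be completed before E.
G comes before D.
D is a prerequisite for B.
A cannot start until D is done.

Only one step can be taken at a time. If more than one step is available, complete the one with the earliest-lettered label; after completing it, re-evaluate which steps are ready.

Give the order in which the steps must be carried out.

G, D, A, B, C, E, F

G is the only step with nothing outstanding, so it goes first.
D needed G, now all done → D.
A, B, C and E are all available; A has the earlier label → A.
Ready: B, C and E. B has the earlier label → B.
Ready: C and E. C has the earlier label → C.
E needed D, now all done → E.
F needed E, now all done → F.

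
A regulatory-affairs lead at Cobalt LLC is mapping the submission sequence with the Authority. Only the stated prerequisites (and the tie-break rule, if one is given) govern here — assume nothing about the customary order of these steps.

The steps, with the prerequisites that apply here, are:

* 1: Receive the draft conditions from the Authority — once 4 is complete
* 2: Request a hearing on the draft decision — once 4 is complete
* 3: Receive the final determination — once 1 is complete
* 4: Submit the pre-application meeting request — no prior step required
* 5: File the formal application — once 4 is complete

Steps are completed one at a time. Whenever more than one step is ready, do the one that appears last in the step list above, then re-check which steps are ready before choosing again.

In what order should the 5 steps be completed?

4, 5, 2, 1, 3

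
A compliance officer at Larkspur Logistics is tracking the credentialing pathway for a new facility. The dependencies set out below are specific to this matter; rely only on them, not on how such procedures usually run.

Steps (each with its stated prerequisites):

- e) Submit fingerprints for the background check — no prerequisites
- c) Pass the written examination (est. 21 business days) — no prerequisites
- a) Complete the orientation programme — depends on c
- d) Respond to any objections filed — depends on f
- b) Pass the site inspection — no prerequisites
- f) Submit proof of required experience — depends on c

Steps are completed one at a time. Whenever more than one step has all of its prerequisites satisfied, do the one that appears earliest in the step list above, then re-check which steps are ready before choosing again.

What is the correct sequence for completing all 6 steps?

e, c and b have no prerequisites; e is listed earlier, so e is first.
Now c and b have their prerequisites met. c is listed earlier, so c next.
a and f now also ready, so the ready set is {a, b, f}; a is listed earlier → a.
b and f are both available; b is listed earlier → b.
f needed c, now all done → f.
d is the only step now ready → d.

e → c → a → b → f → d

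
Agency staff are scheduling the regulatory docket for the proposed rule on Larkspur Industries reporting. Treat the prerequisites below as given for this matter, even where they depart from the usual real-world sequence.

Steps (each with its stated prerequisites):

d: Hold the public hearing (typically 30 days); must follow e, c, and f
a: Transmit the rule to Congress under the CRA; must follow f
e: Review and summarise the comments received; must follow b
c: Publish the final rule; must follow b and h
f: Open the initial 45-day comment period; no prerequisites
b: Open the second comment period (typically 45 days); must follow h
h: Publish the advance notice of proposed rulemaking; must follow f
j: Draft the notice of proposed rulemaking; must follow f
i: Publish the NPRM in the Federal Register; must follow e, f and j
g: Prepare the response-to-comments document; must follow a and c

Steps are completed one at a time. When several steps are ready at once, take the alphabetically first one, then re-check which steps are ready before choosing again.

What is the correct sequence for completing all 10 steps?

Only f has no prerequisites, so it is first.
a, h and j are all available; a has the earlier label → a.
Ready: h and j. h has the earlier label → h.
Ready: b and j. b has the earlier label → b.
c and e now also ready, so the ready set is {c, e, j}; c has the earlier label → c.
g now also ready, so the ready set is {e, g, j}; e has the earlier label → e.
d now also ready, so the ready set is {d, g, j}; d has the earlier label → d.
Ready: g and j. g has the earlier label → g.
That leaves j as the only ready step → j.
Next only i has its prerequisites met → i.

f → a → h → b → c → e → d → g → j → i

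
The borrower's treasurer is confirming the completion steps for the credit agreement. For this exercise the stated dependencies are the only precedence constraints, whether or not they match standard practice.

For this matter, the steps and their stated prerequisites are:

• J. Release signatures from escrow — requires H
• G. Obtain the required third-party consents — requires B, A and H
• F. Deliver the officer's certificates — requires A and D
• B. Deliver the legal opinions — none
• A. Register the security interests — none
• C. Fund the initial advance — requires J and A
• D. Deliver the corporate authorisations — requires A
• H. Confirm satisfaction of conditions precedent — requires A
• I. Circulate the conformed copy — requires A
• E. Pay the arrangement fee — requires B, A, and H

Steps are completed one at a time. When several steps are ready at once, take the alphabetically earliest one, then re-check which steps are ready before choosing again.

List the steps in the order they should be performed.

A B D F H E G I J C

A and B have no prerequisites; A has the earlier label, so A is first.
D, H and I now also ready, so the ready set is {B, D, H, I}; B has the earlier label → B.
Now D, H and I have their prerequisites met. D has the earlier label, so D next.
F, H and I are all available; F has the earlier label → F.
Ready: H and I. H has the earlier label → H.
E, G and J now also ready, so the ready set is {E, G, I, J}; E has the earlier label → E.
G, I and J are all available; G has the earlier label → G.
Now I and J have their prerequisites met. I has the earlier label, so I next.
J needed H, now all done → J.
C needed A and J, now all done → C.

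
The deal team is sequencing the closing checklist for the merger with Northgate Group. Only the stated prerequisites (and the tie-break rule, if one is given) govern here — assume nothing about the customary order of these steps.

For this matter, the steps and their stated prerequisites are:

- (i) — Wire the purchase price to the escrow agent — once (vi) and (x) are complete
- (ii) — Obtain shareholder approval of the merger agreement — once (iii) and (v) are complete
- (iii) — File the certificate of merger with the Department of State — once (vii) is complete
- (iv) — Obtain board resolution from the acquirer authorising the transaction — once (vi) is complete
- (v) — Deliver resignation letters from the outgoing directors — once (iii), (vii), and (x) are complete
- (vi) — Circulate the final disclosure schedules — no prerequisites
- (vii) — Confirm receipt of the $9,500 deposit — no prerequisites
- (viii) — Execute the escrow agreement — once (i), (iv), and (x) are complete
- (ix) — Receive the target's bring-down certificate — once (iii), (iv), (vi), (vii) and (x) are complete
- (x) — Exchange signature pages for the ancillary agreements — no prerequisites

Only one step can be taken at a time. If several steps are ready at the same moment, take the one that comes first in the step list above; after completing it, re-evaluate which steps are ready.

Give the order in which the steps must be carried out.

(vi) (iv) (vii) (iii) (x) (i) (v) (ii) (viii) (ix)

(vi), (vii) and (x) have no prerequisites; (vi) is listed earlier, so (vi) is first.
Ready: (iv), (vii) and (x). (iv) is listed earlier → (iv).
(vii) and (x) are both available; (vii) is listed earlier → (vii).
(iii) and (x) are both available; (iii) is listed earlier → (iii).
(x) is the only step now ready → (x).
(i), (v) and (ix) are all available; (i) is listed earlier → (i).
(viii) now also ready, so the ready set is {(v), (viii), (ix)}; (v) is listed earlier → (v).
Ready: (ii), (viii) and (ix). (ii) is listed earlier → (ii).
(viii) and (ix) are both available; (viii) is listed earlier → (viii).
Next only (ix) has its prerequisites met → (ix).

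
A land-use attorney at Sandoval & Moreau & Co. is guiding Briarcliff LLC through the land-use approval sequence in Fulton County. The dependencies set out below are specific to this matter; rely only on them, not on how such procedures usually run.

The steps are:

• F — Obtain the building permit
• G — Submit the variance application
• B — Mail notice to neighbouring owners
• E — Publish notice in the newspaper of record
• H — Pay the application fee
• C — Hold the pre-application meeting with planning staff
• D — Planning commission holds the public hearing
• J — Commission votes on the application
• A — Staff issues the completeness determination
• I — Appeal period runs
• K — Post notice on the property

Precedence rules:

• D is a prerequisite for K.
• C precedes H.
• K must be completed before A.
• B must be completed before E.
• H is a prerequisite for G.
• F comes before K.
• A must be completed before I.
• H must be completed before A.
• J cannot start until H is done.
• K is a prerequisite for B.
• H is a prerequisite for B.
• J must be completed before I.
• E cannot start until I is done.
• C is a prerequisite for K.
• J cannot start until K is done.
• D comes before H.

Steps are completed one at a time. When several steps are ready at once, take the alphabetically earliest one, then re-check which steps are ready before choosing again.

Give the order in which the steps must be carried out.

C, D, F, H, G, K, A, B, J, I, E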